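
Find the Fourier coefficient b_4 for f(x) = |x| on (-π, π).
b_4 = (1/π) ∫_{-π}^{π} f(x)·sin(4x) dx.
Evaluate the integral (use parity and integration by parts as needed): b_4 = 0.

Final answer: 0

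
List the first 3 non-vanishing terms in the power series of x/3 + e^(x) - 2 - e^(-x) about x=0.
x^3/3 + 7·x/3 - 2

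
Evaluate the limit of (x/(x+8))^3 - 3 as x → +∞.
As x → +∞: x/(x+8) = 1/(1 + 8/x) → 1, and the 3rd power of a limit-1 base also → 1; with the additive constant, 1 - 3 = -2.
Limit = -2.

Final answer: -2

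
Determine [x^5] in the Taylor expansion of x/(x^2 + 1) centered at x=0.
Expand to order 5: x/(x^2 + 1) = x^5 - x^3 + x + O(x^6).
The coefficient of x^5 is 1.

Final answer: 1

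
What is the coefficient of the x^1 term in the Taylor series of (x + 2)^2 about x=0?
Expand to order 1: (x + 2)^2 = 4·x + 4 + O(x^2).
The coefficient of x^1 is 4.

Final answer: 4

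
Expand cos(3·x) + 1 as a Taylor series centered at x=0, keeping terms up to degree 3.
2 - 9·x^2/2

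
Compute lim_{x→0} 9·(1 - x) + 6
Direct substitution at x = 0 gives 15.

Final answer: 15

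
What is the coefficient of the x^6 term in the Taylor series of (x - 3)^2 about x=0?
Expand to order 6: (x - 3)^2 = x^2 - 6·x + 9 + O(x^7).
The coefficient of x^6 is 0.

Final answer: 0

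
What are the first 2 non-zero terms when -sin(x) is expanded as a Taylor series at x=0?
x^3/6 - x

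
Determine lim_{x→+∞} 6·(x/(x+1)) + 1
Evaluate the dominant behaviour as x → +∞; each term tends to a finite value or vanishes.
Limit = 7.

Final answer: 7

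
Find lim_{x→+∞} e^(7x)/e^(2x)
This is an ∞/∞ indeterminate form as x → +∞.
Rewrite e^(7x)/e^(2x) = e^((7−2)x) = e^(5x); the exponent coefficient is 5 > 0 so e^(5x) → ∞.
Limit = ∞.

Final answer: ∞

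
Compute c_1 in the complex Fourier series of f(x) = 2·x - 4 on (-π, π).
Compute the real Fourier coefficients first: a_1 = 0, b_1 = 4.
Then c_1 = (a_1 − i·b_1)/2 = -2·i.

Final answer: -2·i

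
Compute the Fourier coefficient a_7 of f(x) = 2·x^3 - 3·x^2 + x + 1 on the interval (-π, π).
a_7 = (1/π) ∫_{-π}^{π} f(x)·cos(7x) dx.
Evaluate the integral (use parity and integration by parts as needed): a_7 = 12/49.

Final answer: 12/49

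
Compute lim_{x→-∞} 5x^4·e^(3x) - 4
The product is a 0·∞ indeterminate form at x → -∞.
Rewrite the product as 5x^4 / e^(-3x) (an ∞/∞ form) and apply L'Hôpital, or use the standard hierarchy e^(3|x|) ≫ |x^4| as x → -∞.
The indeterminate product → 0, so the limit = -4.

Final answer: -4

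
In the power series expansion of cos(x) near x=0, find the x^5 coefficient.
Expand to order 5: cos(x) = x^4/24 - x^2/2 + 1 + O(x^6).
The coefficient of x^5 is 0.

Final answer: 0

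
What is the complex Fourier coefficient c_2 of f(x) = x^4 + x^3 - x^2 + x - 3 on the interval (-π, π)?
Compute the real Fourier coefficients first: a_2 = -4 + 2·π^2, b_2 = 1/2 - π^2.
Then c_2 = (a_2 − i·b_2)/2 = -2 + π^2 - i/4 + i·π^2/2.

Final answer: -2 + π^2 - i/4 + i·π^2/2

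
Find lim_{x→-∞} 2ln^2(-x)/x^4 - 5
The quotient is an ∞/∞ indeterminate form as x → -∞.
Compare growth rates of the dominant terms (exponentials ≫ polynomials ≫ logarithms), or apply L'Hôpital's rule; the quotient → 0.
Adding the constant: 0 - 5 = -5. Limit = -5.

Final answer: -5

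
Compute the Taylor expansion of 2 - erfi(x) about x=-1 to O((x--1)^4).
erfi(1) + 2 - 2·e·(x + 1)/√(π) + 2·e·(x + 1)^2/√(π) - 2·e·(x + 1)^3/√(π)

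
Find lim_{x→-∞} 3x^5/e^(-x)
This is an ∞/∞ indeterminate form as x → -∞.
Compare growth rates of the dominant terms (exponentials ≫ polynomials ≫ logarithms), or apply L'Hôpital's rule; the quotient → 0.
Limit = 0.

Final answer: 0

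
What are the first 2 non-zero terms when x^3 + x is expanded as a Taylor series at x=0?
x^3 + x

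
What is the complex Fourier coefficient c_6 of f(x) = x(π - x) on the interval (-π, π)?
Compute the real Fourier coefficients first: a_6 = -1/9, b_6 = -π/3.
Then c_6 = (a_6 − i·b_6)/2 = -1/18 + i·π/6.

Final answer: -1/18 + i·π/6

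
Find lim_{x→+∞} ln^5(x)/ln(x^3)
This is an ∞/∞ indeterminate form as x → +∞.
Write ln(x^3) = 3·ln(x), reducing the quotient to ln^4(x)/3 → ∞.
Limit = ∞.

Final answer: ∞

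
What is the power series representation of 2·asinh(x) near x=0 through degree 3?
-x^3/3 + 2·x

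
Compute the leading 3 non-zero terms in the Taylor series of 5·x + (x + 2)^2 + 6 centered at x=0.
x^2 + 9·x + 10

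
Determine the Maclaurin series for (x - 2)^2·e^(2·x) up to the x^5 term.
-4·x^5/15 - 2·x^4/3 - 2·x^3/3 + x^2 + 4·x + 4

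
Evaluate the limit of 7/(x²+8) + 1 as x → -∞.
Evaluate the dominant behaviour as x → -∞; each term tends to a finite value or vanishes.
Limit = 1.

Final answer: 1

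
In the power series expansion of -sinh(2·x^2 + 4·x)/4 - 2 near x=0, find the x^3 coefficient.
Expand to order 3: -sinh(2·x^2 + 4·x)/4 - 2 = -8·x^3/3 - x^2/2 - x - 2 + O(x^4).
The coefficient of x^3 is -8/3.

Final answer: -8/3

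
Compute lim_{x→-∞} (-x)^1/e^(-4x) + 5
The quotient is an ∞/∞ indeterminate form as x → -∞.
Compare growth rates of the dominant terms (exponentials ≫ polynomials ≫ logarithms), or apply L'Hôpital's rule; the quotient → 0.
Adding the constant: 0 + 5 = 5. Limit = 5.

Final answer: 5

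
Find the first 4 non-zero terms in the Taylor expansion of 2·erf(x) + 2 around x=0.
2·x^5/(5·√(π)) - 4·x^3/(3·√(π)) + 4·x/√(π) + 2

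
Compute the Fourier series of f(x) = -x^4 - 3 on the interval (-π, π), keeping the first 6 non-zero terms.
(-48 + 8·π^2)·cos(x) + (3 - 2·π^2)·cos(2·x) + (-16/27 + 8·π^2/9)·cos(3·x) + (3/16 - π^2/2)·cos(4·x) + (-48/625 + 8·π^2/25)·cos(5·x) - π^4/5 - 3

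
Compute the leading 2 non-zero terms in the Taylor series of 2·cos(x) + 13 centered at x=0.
15 - x^2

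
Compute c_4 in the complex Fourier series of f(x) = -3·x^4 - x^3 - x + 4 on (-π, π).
Compute the real Fourier coefficients first: a_4 = 9/16 - 3·π^2/2, b_4 = 5/16 + π^2/2.
Then c_4 = (a_4 − i·b_4)/2 = -3·π^2/4 + 9/32 - i·π^2/4 - 5·i/32.

Final answer: -3·π^2/4 + 9/32 - i·π^2/4 - 5·i/32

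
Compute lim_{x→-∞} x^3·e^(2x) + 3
The product is a 0·∞ indeterminate form at x → -∞.
Rewrite the product as x^3 / e^(-2x) (an ∞/∞ form) and apply L'Hôpital, or use the standard hierarchy e^(2|x|) ≫ |x^3| as x → -∞.
The indeterminate product → 0, so the limit = 3.

Final answer: 3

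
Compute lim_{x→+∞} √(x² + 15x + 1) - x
As x → +∞: multiply by the conjugate to get (15x+1)/(√(x²+15x+1)+x); the denominator ~ 2x, so the limit is 15/2.
Limit = 15/2.

Final answer: 15/2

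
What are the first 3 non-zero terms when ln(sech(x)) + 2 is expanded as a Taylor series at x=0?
x^4/12 - x^2/2 + 2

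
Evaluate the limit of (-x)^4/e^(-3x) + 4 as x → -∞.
The quotient is an ∞/∞ indeterminate form as x → -∞.
Compare growth rates of the dominant terms (exponentials ≫ polynomials ≫ logarithms), or apply L'Hôpital's rule; the quotient → 0.
Adding the constant: 0 + 4 = 4. Limit = 4.

Final answer: 4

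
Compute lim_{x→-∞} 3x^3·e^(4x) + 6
The product is a 0·∞ indeterminate form at x → -∞.
Rewrite the product as 3x^3 / e^(-4x) (an ∞/∞ form) and apply L'Hôpital, or use the standard hierarchy e^(4|x|) ≫ |x^3| as x → -∞.
The indeterminate product → 0, so the limit = 6.

Final answer: 6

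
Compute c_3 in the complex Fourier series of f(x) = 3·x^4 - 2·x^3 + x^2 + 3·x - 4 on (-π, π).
Compute the real Fourier coefficients first: a_3 = 4/3 - 8·π^2/3, b_3 = 26/9 - 4·π^2/3.
Then c_3 = (a_3 − i·b_3)/2 = -4·π^2/3 + 2/3 - 13·i/9 + 2·i·π^2/3.

Final answer: -4·π^2/3 + 2/3 - 13·i/9 + 2·i·π^2/3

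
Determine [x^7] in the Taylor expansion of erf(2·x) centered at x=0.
Expand to order 7: erf(2·x) = -128·x^7/(21·√(π)) + 32·x^5/(5·√(π)) - 16·x^3/(3·√(π)) + 4·x/√(π) + O(x^8).
The coefficient of x^7 is -128/(21·√(π)).

Final answer: -128/(21·√(π))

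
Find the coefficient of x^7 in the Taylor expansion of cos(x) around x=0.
Expand to order 7: cos(x) = -x^6/720 + x^4/24 - x^2/2 + 1 + O(x^8).
The coefficient of x^7 is 0.

Final answer: 0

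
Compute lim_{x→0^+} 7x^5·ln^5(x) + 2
The product is a 0·∞ indeterminate form at x → 0⁺.
Rewrite the product as 7·ln^5(x) / x^(-5) and apply L'Hôpital, or use the standard hierarchy x^(-5) ≫ |ln x|^5 as x → 0⁺.
The indeterminate product → 0, so the limit = 2.

Final answer: 2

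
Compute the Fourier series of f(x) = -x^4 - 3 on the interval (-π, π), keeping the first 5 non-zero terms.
(-48 + 8·π^2)·cos(x) + (3 - 2·π^2)·cos(2·x) + (-16/27 + 8·π^2/9)·cos(3·x) + (3/16 - π^2/2)·cos(4·x) - π^4/5 - 3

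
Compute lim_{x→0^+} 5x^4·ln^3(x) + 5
The product is a 0·∞ indeterminate form at x → 0⁺.
Rewrite the product as 5·ln^3(x) / x^(-4) and apply L'Hôpital, or use the standard hierarchy x^(-4) ≫ |ln x|^3 as x → 0⁺.
The indeterminate product → 0, so the limit = 5.

Final answer: 5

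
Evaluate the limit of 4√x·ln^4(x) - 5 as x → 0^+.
The product is a 0·∞ indeterminate form at x → 0⁺.
Rewrite the product as 4·ln^4(x) / x^(-1/2) and apply L'Hôpital, or use the standard hierarchy x^(-1/2) ≫ |ln x|^4 as x → 0⁺.
The indeterminate product → 0, so the limit = -5.

Final answer: -5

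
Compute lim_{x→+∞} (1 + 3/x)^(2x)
As x → +∞: write (1 + 3/x)^(2x) = ((1 + 3/x)^x)^2 → (e^3)^2 = e^6.
Limit = e^(6).

Final answer: e^(6)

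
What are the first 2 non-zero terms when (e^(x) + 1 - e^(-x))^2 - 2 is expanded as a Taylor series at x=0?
4·x - 1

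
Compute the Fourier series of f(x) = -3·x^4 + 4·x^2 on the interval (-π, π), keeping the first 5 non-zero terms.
(-160 + 24·π^2)·cos(x) + (13 - 6·π^2)·cos(2·x) + (-32/9 + 8·π^2/3)·cos(3·x) + (25/16 - 3·π^2/2)·cos(4·x) - 3·π^4/5 + 4·π^2/3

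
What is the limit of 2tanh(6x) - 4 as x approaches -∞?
Evaluate the dominant behaviour as x → -∞; each term tends to a finite value or vanishes.
Limit = -6.

Final answer: -6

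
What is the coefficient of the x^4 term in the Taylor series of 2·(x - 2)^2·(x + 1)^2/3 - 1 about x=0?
Expand to order 4: 2·(x - 2)^2·(x + 1)^2/3 - 1 = 2·x^4/3 - 4·x^3/3 - 2·x^2 + 8·x/3 + 5/3 + O(x^5).
The coefficient of x^4 is 2/3.

Final answer: 2/3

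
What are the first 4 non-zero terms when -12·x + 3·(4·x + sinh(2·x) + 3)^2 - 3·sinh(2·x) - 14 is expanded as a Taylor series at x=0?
20·x^3 + 108·x^2 + 90·x + 13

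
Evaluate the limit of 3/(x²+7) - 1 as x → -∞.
Evaluate the dominant behaviour as x → -∞; each term tends to a finite value or vanishes.
Limit = -1.

Final answer: -1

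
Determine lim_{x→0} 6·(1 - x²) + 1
Direct substitution at x = 0 gives 7.

Final answer: 7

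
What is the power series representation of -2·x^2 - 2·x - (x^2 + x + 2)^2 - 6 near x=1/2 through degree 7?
-241/16 - 15·(x - 1/2) - 23·(x - 1/2)^2/2 - 4·(x - 1/2)^3 - (x - 1/2)^4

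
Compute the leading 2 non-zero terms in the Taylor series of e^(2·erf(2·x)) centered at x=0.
8·x/√(π) + 1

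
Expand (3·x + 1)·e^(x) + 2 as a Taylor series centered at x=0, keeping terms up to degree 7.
11·x^7/2520 + 19·x^6/720 + 2·x^5/15 + 13·x^4/24 + 5·x^3/3 + 7·x^2/2 + 4·x + 3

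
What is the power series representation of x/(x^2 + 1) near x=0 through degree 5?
x^5 - x^3 + x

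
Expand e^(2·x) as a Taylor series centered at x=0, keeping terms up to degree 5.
4·x^5/15 + 2·x^4/3 + 4·x^3/3 + 2·x^2 + 2·x + 1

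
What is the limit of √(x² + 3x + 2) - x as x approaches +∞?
This is an ∞ − ∞ indeterminate form.
Multiply and divide by the conjugate √(x²+3x + 2) + x; the x² terms cancel, leaving (3x + 2)/(√(x²+3x + 2)+x) → 3/2.
Limit = 3/2.

Final answer: 3/2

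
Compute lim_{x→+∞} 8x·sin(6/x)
As x → +∞: let u = 6/x → 0⁺; then 8·x·sin(6/x) = 8·6·sin(u)/u → 8·6·1 = 48.
Limit = 48.

Final answer: 48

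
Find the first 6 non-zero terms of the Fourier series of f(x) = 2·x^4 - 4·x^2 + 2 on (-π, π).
(112 - 16·π^2)·cos(x) + (-10 + 4·π^2)·cos(2·x) + (80/27 - 16·π^2/9)·cos(3·x) + (-11/8 + π^2)·cos(4·x) + (496/625 - 16·π^2/25)·cos(5·x) - 4·π^2/3 + 2 + 2·π^4/5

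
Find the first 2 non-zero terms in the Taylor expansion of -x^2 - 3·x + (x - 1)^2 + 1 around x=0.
2 - 5·x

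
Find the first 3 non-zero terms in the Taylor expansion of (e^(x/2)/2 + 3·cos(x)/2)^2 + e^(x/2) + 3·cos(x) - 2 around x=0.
-65·x^2/16 + 3·x/2 + 6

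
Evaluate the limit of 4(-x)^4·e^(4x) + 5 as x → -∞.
The product is a 0·∞ indeterminate form at x → -∞.
Rewrite the product as 4(-x)^4 / e^(-4x) (an ∞/∞ form) and apply L'Hôpital, or use the standard hierarchy e^(4|x|) ≫ |(-x)^4| as x → -∞.
The indeterminate product → 0, so the limit = 5.

Final answer: 5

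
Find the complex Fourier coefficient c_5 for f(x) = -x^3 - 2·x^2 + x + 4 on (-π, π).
Compute the real Fourier coefficients first: a_5 = 8/25, b_5 = 62/125 - 2·π^2/5.
Then c_5 = (a_5 − i·b_5)/2 = 4/25 - 31·i/125 + i·π^2/5.

Final answer: 4/25 - 31·i/125 + i·π^2/5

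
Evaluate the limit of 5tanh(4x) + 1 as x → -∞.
Evaluate the dominant behaviour as x → -∞; each term tends to a finite value or vanishes.
Limit = -4.

Final answer: -4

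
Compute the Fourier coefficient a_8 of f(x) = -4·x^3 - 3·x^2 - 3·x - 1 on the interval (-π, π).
a_8 = (1/π) ∫_{-π}^{π} f(x)·cos(8x) dx.
Evaluate the integral (use parity and integration by parts as needed): a_8 = -3/16.

Final answer: -3/16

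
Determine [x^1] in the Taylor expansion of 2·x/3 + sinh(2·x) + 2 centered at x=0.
Expand to order 1: 2·x/3 + sinh(2·x) + 2 = 8·x/3 + 2 + O(x^2).
The coefficient of x^1 is 8/3.

Final answer: 8/3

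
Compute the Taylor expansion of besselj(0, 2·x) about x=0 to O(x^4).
1 - x^2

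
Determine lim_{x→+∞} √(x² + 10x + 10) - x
This is an ∞ − ∞ indeterminate form.
Multiply and divide by the conjugate √(x²+10x + 10) + x; the x² terms cancel, leaving (10x + 10)/(√(x²+10x + 10)+x) → 10/2 = 5.
Limit = 5.

Final answer: 5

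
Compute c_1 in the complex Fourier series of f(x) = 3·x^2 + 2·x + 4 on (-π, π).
Compute the real Fourier coefficients first: a_1 = -12, b_1 = 4.
Then c_1 = (a_1 − i·b_1)/2 = -6 - 2·i.

Final answer: -6 - 2·i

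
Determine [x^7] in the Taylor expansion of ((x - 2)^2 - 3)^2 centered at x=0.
Expand to order 7: ((x - 2)^2 - 3)^2 = x^4 - 8·x^3 + 18·x^2 - 8·x + 1 + O(x^8).
The coefficient of x^7 is 0.

Final answer: 0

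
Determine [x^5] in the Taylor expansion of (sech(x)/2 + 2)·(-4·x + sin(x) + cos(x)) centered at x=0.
Expand to order 5: (sech(x)/2 + 2)·(-4·x + sin(x) + cos(x)) = -x^5/4 + x^4/3 + x^3/3 - 3·x^2/2 - 15·x/2 + 5/2 + O(x^6).
The coefficient of x^5 is -1/4.

Final answer: -1/4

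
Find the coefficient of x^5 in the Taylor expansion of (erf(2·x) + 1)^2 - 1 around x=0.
Expand to order 5: (erf(2·x) + 1)^2 - 1 = 64·x^5/(5·√(π)) - 128·x^4/(3·π) - 32·x^3/(3·√(π)) + 16·x^2/π + 8·x/√(π) + O(x^6).
The coefficient of x^5 is 64/(5·√(π)).

Final answer: 64/(5·√(π))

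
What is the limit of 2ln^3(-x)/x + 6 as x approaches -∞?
The quotient is an ∞/∞ indeterminate form as x → -∞.
Compare growth rates of the dominant terms (exponentials ≫ polynomials ≫ logarithms), or apply L'Hôpital's rule; the quotient → 0.
Adding the constant: 0 + 6 = 6. Limit = 6.

Final answer: 6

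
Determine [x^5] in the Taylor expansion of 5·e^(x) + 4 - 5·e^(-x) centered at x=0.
Expand to order 5: 5·e^(x) + 4 - 5·e^(-x) = x^5/12 + 5·x^3/3 + 10·x + 4 + O(x^6).
The coefficient of x^5 is 1/12.

Final answer: 1/12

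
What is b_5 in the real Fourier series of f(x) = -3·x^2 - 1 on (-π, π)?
b_5 = (1/π) ∫_{-π}^{π} f(x)·sin(5x) dx.
Evaluate the integral (use parity and integration by parts as needed): b_5 = 0.

Final answer: 0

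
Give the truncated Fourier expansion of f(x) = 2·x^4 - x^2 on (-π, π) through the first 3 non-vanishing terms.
(100 - 16·π^2)·cos(x) + (-7 + 4·π^2)·cos(2·x) - π^2/3 + 2·π^4/5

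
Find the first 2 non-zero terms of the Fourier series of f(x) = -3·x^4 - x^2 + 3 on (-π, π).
(-140 + 24·π^2)·cos(x) - 3·π^4/5 - π^2/3 + 3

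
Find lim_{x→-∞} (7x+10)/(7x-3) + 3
Evaluate the dominant behaviour as x → -∞; each term tends to a finite value or vanishes.
Limit = 4.

Final answer: 4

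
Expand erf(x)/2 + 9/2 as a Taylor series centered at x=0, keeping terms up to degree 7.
-x^7/(42·√(π)) + x^5/(10·√(π)) - x^3/(3·√(π)) + x/√(π) + 9/2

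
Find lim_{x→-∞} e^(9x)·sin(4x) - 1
Evaluate the dominant behaviour as x → -∞; each term tends to a finite value or vanishes.
Limit = -1.

Final answer: -1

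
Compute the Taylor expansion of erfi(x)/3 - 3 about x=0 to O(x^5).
2·x^3/(9·√(π)) + 2·x/(3·√(π)) - 3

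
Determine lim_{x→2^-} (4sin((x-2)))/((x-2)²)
Both numerator and denominator → 0 as x → 2^-; this is a 0/0 indeterminate form.
Expand each to leading order near x = 2: numerator ~ 4·(x - 2), denominator ~ (x - 2)^2.
The limit of the ratio is -∞.

Final answer: -∞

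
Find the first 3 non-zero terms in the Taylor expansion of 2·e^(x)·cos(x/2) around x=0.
3·x^2/4 + 2·x + 2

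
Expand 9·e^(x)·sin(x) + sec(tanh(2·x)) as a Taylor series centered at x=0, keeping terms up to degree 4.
-2·x^4 + 3·x^3 + 11·x^2 + 9·x + 1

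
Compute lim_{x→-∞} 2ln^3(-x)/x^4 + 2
The quotient is an ∞/∞ indeterminate form as x → -∞.
Compare growth rates of the dominant terms (exponentials ≫ polynomials ≫ logarithms), or apply L'Hôpital's rule; the quotient → 0.
Adding the constant: 0 + 2 = 2. Limit = 2.

Final answer: 2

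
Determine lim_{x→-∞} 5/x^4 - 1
Evaluate the dominant behaviour as x → -∞; each term tends to a finite value or vanishes.
Limit = -1.

Final answer: -1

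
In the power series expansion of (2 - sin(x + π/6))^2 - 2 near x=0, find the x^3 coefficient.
Expand to order 3: (2 - sin(x + π/6))^2 - 2 = 3·x^2/2 - 3·√(3)·x/2 + 1/4 + O(x^4).
The coefficient of x^3 is 0.

Final answer: 0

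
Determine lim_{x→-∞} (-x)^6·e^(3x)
This is a 0·∞ indeterminate form at x → -∞.
Rewrite the product as (-x)^6 / e^(-3x) (an ∞/∞ form) and apply L'Hôpital, or use the standard hierarchy e^(3|x|) ≫ |(-x)^6| as x → -∞.
The indeterminate product → 0, so the limit = 0.

Final answer: 0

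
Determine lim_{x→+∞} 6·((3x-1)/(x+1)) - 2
Evaluate the dominant behaviour as x → +∞; each term tends to a finite value or vanishes.
Limit = 16.

Final answer: 16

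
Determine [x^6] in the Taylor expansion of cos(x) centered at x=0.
Expand to order 6: cos(x) = -x^6/720 + x^4/24 - x^2/2 + 1 + O(x^7).
The coefficient of x^6 is -1/720.

Final answer: -1/720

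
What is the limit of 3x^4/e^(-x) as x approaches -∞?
This is an ∞/∞ indeterminate form as x → -∞.
Compare growth rates of the dominant terms (exponentials ≫ polynomials ≫ logarithms), or apply L'Hôpital's rule; the quotient → 0.
Limit = 0.

Final answer: 0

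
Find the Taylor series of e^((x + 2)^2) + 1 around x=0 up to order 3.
44·x^3·e^(4)/3 + 9·x^2·e^(4) + 4·x·e^(4) + 1 + e^(4)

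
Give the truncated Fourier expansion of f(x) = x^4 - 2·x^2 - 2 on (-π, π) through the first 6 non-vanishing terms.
(56 - 8·π^2)·cos(x) + (-5 + 2·π^2)·cos(2·x) + (40/27 - 8·π^2/9)·cos(3·x) + (-11/16 + π^2/2)·cos(4·x) + (248/625 - 8·π^2/25)·cos(5·x) - 2·π^2/3 - 2 + π^4/5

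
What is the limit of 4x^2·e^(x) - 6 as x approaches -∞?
The product is a 0·∞ indeterminate form at x → -∞.
Rewrite the product as 4x^2 / e^(-x) (an ∞/∞ form) and apply L'Hôpital, or use the standard hierarchy e^(|x|) ≫ |x^2| as x → -∞.
The indeterminate product → 0, so the limit = -6.

Final answer: -6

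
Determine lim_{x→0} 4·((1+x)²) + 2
Direct substitution at x = 0 gives 6.

Final answer: 6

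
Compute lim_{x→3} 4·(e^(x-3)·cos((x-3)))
Direct substitution at x = 3 gives 4.

Final answer: 4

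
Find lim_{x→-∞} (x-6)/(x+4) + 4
Evaluate the dominant behaviour as x → -∞; each term tends to a finite value or vanishes.
Limit = 5.

Final answer: 5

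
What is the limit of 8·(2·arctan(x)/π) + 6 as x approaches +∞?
Evaluate the dominant behaviour as x → +∞; each term tends to a finite value or vanishes.
Limit = 14.

Final answer: 14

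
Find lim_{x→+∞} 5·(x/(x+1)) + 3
Evaluate the dominant behaviour as x → +∞; each term tends to a finite value or vanishes.
Limit = 8.

Final answer: 8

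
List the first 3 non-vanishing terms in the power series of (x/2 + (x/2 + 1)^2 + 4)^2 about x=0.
19·x^2/4 + 15·x + 25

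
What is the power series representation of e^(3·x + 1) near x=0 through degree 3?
9·e·x^3/2 + 9·e·x^2/2 + 3·e·x + e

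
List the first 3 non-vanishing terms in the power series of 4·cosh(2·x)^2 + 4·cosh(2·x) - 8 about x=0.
176·x^6/15 + 24·x^4 + 24·x^2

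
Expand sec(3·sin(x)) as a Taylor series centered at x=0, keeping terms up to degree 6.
4057·x^6/80 + 123·x^4/8 + 9·x^2/2 + 1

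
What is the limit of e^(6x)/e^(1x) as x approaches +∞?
This is an ∞/∞ indeterminate form as x → +∞.
Rewrite e^(6x)/e^(1x) = e^((6−1)x) = e^(5x); the exponent coefficient is 5 > 0 so e^(5x) → ∞.
Limit = ∞.

Final answer: ∞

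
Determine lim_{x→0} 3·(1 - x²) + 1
Direct substitution at x = 0 gives 4.

Final answer: 4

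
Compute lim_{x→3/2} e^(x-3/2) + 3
Direct substitution at x = 3/2 gives 4.

Final answer: 4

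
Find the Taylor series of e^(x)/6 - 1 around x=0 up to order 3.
x^3/36 + x^2/12 + x/6 - 5/6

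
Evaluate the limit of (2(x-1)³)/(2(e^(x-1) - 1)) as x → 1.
Both numerator and denominator → 0 as x → 1; this is a 0/0 indeterminate form.
Expand each to leading order near x = 1: numerator ~ 2·(x - 1)^3, denominator ~ 2·(x - 1).
The limit of the ratio is 0.

Final answer: 0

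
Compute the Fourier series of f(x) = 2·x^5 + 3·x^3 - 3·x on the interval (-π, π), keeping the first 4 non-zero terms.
(-74·π^2 + 4·π^4 + 438)·sin(x) + (-2·π^4 - 15/2 + 7·π^2)·sin(2·x) + (-26·π^2/27 - 110/81 + 4·π^4/3)·sin(3·x) + (-π^4 - π^2/4 + 51/32)·sin(4·x)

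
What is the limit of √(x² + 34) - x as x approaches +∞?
This is an ∞ − ∞ indeterminate form.
Multiply and divide by the conjugate √(x²+34) + x; the x² terms cancel, leaving 34/(√(x²+34)+x) → 0.
Limit = 0.

Final answer: 0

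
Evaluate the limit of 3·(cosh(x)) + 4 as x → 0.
Direct substitution at x = 0 gives 7.

Final answer: 7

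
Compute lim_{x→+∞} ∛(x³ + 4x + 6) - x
This is an ∞ − ∞ indeterminate form.
Multiply by (A² + AB + B²)/(A² + AB + B²) where A = ∛(x³+4x + 6), B = x to use A³ − B³ = (A−B)(A²+AB+B²); the x³ terms cancel, leaving (4x + 6)/(A²+AB+B²) with denominator ~ 3x², so the limit is 0.
Limit = 0.

Final answer: 0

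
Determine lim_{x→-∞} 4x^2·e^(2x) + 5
The product is a 0·∞ indeterminate form at x → -∞.
Rewrite the product as 4x^2 / e^(-2x) (an ∞/∞ form) and apply L'Hôpital, or use the standard hierarchy e^(2|x|) ≫ |x^2| as x → -∞.
The indeterminate product → 0, so the limit = 5.

Final answer: 5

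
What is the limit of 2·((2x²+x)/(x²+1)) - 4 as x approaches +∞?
Evaluate the dominant behaviour as x → +∞; each term tends to a finite value or vanishes.
Limit = 0.

Final answer: 0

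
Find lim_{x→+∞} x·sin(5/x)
As x → +∞: let u = 5/x → 0⁺; then x·sin(5/x) = 5·sin(u)/u → 5·1 = 5.
Limit = 5.

Final answer: 5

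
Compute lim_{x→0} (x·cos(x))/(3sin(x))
Both numerator and denominator → 0 as x → 0; this is a 0/0 indeterminate form.
Expand each to leading order near x = 0: numerator ~ x, denominator ~ 3·x.
The limit of the ratio is 1/3.

Final answer: 1/3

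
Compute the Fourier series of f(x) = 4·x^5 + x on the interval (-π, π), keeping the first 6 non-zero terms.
(-160·π^2 + 8·π^4 + 962)·sin(x) + (-4·π^4 - 31 + 20·π^2)·sin(2·x) + (-160·π^2/27 + 374/81 + 8·π^4/3)·sin(3·x) + (-2·π^4 - 23/16 + 5·π^2/2)·sin(4·x) + (-32·π^2/25 + 442/625 + 8·π^4/5)·sin(5·x) + (-4·π^4/3 - 37/81 + 20·π^2/27)·sin(6·x)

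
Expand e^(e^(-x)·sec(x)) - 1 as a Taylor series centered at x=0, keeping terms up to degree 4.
53·e·x^4/24 - 11·e·x^3/6 + 3·e·x^2/2 - e·x - 1 + e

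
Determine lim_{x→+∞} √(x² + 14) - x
This is an ∞ − ∞ indeterminate form.
Multiply and divide by the conjugate √(x²+14) + x; the x² terms cancel, leaving 14/(√(x²+14)+x) → 0.
Limit = 0.

Final answer: 0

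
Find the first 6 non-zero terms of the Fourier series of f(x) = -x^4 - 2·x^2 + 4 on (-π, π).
(-40 + 8·π^2)·cos(x) + (1 - 2·π^2)·cos(2·x) + (8/27 + 8·π^2/9)·cos(3·x) + (-π^2/2 - 5/16)·cos(4·x) + (152/625 + 8·π^2/25)·cos(5·x) - π^4/5 - 2·π^2/3 + 4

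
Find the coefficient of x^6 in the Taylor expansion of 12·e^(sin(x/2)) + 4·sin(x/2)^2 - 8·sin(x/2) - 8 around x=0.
Expand to order 6: 12·e^(sin(x/2)) + 4·sin(x/2)^2 - 8·sin(x/2) - 8 = 23·x^6/11520 - 13·x^5/480 - 17·x^4/96 + x^3/6 + 5·x^2/2 + 2·x + 4 + O(x^7).
The coefficient of x^6 is 23/11520.

Final answer: 23/11520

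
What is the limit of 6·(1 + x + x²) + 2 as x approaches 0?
Direct substitution at x = 0 gives 8.

Final answer: 8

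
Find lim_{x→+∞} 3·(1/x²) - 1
Evaluate the dominant behaviour as x → +∞; each term tends to a finite value or vanishes.
Limit = -1.

Final answer: -1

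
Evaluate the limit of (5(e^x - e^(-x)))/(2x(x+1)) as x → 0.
Both numerator and denominator → 0 as x → 0; this is a 0/0 indeterminate form.
Expand each to leading order near x = 0: numerator ~ 10·x, denominator ~ 2·x.
The limit of the ratio is 5.

Final answer: 5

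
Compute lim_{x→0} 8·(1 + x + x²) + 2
Direct substitution at x = 0 gives 10.

Final answer: 10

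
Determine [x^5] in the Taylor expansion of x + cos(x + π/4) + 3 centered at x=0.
Expand to order 5: x + cos(x + π/4) + 3 = -√(2)·x^5/240 + √(2)·x^4/48 + √(2)·x^3/12 - √(2)·x^2/4 + x·(1 - √(2)/2) + √(2)/2 + 3 + O(x^6).
The coefficient of x^5 is -√(2)/240.

Final answer: -√(2)/240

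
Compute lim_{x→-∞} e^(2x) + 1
Evaluate the dominant behaviour as x → -∞; each term tends to a finite value or vanishes.
Limit = 1.

Final answer: 1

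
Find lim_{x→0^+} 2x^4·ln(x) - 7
The product is a 0·∞ indeterminate form at x → 0⁺.
Rewrite the product as 2·ln(x) / x^(-4) and apply L'Hôpital, or use the standard hierarchy x^(-4) ≫ |ln x| as x → 0⁺.
The indeterminate product → 0, so the limit = -7.

Final answer: -7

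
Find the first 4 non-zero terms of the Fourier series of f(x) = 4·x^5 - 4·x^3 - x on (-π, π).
(-168·π^2 + 8·π^4 + 1006)·sin(x) + (-4·π^4 - 35 + 24·π^2)·sin(2·x) + (-232·π^2/27 + 410/81 + 8·π^4/3)·sin(3·x) + (-2·π^4 - 19/16 + 9·π^2/2)·sin(4·x)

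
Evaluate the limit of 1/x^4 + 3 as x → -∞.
Evaluate the dominant behaviour as x → -∞; each term tends to a finite value or vanishes.
Limit = 3.

Final answer: 3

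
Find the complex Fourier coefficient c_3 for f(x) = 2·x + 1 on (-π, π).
Compute the real Fourier coefficients first: a_3 = 0, b_3 = 4/3.
Then c_3 = (a_3 − i·b_3)/2 = -2·i/3.

Final answer: -2·i/3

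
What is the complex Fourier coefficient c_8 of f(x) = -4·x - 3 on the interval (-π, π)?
Compute the real Fourier coefficients first: a_8 = 0, b_8 = 1.
Then c_8 = (a_8 − i·b_8)/2 = -i/2.

Final answer: -i/2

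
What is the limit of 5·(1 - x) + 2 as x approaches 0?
Direct substitution at x = 0 gives 7.

Final answer: 7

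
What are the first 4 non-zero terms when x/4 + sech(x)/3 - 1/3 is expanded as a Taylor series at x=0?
-61·x^6/2160 + 5·x^4/72 - x^2/6 + x/4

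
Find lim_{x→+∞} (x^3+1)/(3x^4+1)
This is an ∞/∞ indeterminate form as x → +∞.
Divide numerator and denominator by x^4 and let the lower-order terms vanish; the numerator's degree 3 is below the denominator's degree 4, so the quotient → 0.
Limit = 0.

Final answer: 0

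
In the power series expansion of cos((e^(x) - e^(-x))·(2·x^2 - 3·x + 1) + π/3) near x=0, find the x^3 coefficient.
Expand to order 3: cos((e^(x) - e^(-x))·(2·x^2 - 3·x + 1) + π/3) = x^3·(6 - 3·√(3)/2) + x^2·(-1 + 3·√(3)) - √(3)·x + 1/2 + O(x^4).
The coefficient of x^3 is 6 - 3·√(3)/2.

Final answer: 6 - 3·√(3)/2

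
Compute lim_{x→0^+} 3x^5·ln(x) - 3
The product is a 0·∞ indeterminate form at x → 0⁺.
Rewrite the product as 3·ln(x) / x^(-5) and apply L'Hôpital, or use the standard hierarchy x^(-5) ≫ |ln x| as x → 0⁺.
The indeterminate product → 0, so the limit = -3.

Final answer: -3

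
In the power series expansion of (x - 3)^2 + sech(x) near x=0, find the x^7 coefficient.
Expand to order 7: (x - 3)^2 + sech(x) = -61·x^6/720 + 5·x^4/24 + x^2/2 - 6·x + 10 + O(x^8).
The coefficient of x^7 is 0.

Final answer: 0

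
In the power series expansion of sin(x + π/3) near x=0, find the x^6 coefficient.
Expand to order 6: sin(x + π/3) = -√(3)·x^6/1440 + x^5/240 + √(3)·x^4/48 - x^3/12 - √(3)·x^2/4 + x/2 + √(3)/2 + O(x^7).
The coefficient of x^6 is -√(3)/1440.

Final answer: -√(3)/1440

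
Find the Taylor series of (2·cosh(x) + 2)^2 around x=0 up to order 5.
5·x^4/3 + 8·x^2 + 16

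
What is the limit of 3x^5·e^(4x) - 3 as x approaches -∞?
The product is a 0·∞ indeterminate form at x → -∞.
Rewrite the product as 3x^5 / e^(-4x) (an ∞/∞ form) and apply L'Hôpital, or use the standard hierarchy e^(4|x|) ≫ |x^5| as x → -∞.
The indeterminate product → 0, so the limit = -3.

Final answer: -3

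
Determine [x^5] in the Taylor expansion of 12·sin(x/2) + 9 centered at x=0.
Expand to order 5: 12·sin(x/2) + 9 = x^5/320 - x^3/4 + 6·x + 9 + O(x^6).
The coefficient of x^5 is 1/320.

Final answer: 1/320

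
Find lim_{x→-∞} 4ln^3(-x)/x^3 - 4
The quotient is an ∞/∞ indeterminate form as x → -∞.
Compare growth rates of the dominant terms (exponentials ≫ polynomials ≫ logarithms), or apply L'Hôpital's rule; the quotient → 0.
Adding the constant: 0 - 4 = -4. Limit = -4.

Final answer: -4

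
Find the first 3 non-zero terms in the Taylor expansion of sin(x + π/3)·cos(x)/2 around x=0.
-√(3)·x^2/4 + x/4 + √(3)/4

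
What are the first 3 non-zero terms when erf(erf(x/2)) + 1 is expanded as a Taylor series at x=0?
x^3·(-2/(3·π^2) - 1/(6·π)) + 2·x/π + 1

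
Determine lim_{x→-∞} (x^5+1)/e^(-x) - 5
The quotient is an ∞/∞ indeterminate form as x → -∞.
Compare growth rates of the dominant terms (exponentials ≫ polynomials ≫ logarithms), or apply L'Hôpital's rule; the quotient → 0.
Adding the constant: 0 - 5 = -5. Limit = -5.

Final answer: -5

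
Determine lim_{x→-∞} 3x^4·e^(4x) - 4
The product is a 0·∞ indeterminate form at x → -∞.
Rewrite the product as 3x^4 / e^(-4x) (an ∞/∞ form) and apply L'Hôpital, or use the standard hierarchy e^(4|x|) ≫ |x^4| as x → -∞.
The indeterminate product → 0, so the limit = -4.

Final answer: -4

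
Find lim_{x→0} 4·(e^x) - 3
Direct substitution at x = 0 gives 1.

Final answer: 1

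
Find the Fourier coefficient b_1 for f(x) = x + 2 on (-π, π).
b_1 = (1/π) ∫_{-π}^{π} f(x)·sin(1x) dx.
Evaluate the integral (use parity and integration by parts as needed): b_1 = 2.

Final answer: 2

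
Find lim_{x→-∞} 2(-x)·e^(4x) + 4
The product is a 0·∞ indeterminate form at x → -∞.
Rewrite the product as 2(-x) / e^(-4x) (an ∞/∞ form) and apply L'Hôpital, or use the standard hierarchy e^(4|x|) ≫ |(-x)| as x → -∞.
The indeterminate product → 0, so the limit = 4.

Final answer: 4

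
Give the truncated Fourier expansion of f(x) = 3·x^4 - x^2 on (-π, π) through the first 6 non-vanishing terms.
(148 - 24·π^2)·cos(x) + (-10 + 6·π^2)·cos(2·x) + (20/9 - 8·π^2/3)·cos(3·x) + (-13/16 + 3·π^2/2)·cos(4·x) + (244/625 - 24·π^2/25)·cos(5·x) - π^2/3 + 3·π^4/5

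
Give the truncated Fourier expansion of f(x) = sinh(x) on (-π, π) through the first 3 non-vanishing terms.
sin(x)·sinh(π)/π - 4·sin(2·x)·sinh(π)/(5·π) + 3·sin(3·x)·sinh(π)/(5·π)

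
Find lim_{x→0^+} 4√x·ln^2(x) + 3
The product is a 0·∞ indeterminate form at x → 0⁺.
Rewrite the product as 4·ln^2(x) / x^(-1/2) and apply L'Hôpital, or use the standard hierarchy x^(-1/2) ≫ |ln x|^2 as x → 0⁺.
The indeterminate product → 0, so the limit = 3.

Final answer: 3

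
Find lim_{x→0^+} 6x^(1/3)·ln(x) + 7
The product is a 0·∞ indeterminate form at x → 0⁺.
Rewrite the product as 6·ln(x) / x^(-1/3) and apply L'Hôpital, or use the standard hierarchy x^(-1/3) ≫ |ln x| as x → 0⁺.
The indeterminate product → 0, so the limit = 7.

Final answer: 7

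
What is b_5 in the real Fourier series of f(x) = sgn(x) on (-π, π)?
b_5 = (1/π) ∫_{-π}^{π} f(x)·sin(5x) dx.
Evaluate the integral (use parity and integration by parts as needed): b_5 = 4/(5·π).

Final answer: 4/(5·π)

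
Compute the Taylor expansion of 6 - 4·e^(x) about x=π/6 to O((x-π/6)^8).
-4·e^(π/6) + 6 - 4·e^(π/6)·(x - π/6) - 2·e^(π/6)·(x - π/6)^2 - 2·e^(π/6)·(x - π/6)^3/3 - e^(π/6)·(x - π/6)^4/6 - e^(π/6)·(x - π/6)^5/30 - e^(π/6)·(x - π/6)^6/180 - e^(π/6)·(x - π/6)^7/1260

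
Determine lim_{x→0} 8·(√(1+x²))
Direct substitution at x = 0 gives 8.

Final answer: 8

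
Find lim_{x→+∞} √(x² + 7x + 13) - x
This is an ∞ − ∞ indeterminate form.
Multiply and divide by the conjugate √(x²+7x + 13) + x; the x² terms cancel, leaving (7x + 13)/(√(x²+7x + 13)+x) → 7/2.
Limit = 7/2.

Final answer: 7/2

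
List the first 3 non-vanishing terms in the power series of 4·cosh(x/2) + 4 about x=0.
x^4/96 + x^2/2 + 8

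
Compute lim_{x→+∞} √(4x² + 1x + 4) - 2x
As x → +∞: multiply by the conjugate to get (1x+4)/(√(4x²+1x+4)+2x); the denominator ~ 4x, so the limit is 1/4.
Limit = 1/4.

Final answer: 1/4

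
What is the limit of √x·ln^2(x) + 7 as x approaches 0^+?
The product is a 0·∞ indeterminate form at x → 0⁺.
Rewrite the product as ln^2(x) / x^(-1/2) and apply L'Hôpital, or use the standard hierarchy x^(-1/2) ≫ |ln x|^2 as x → 0⁺.
The indeterminate product → 0, so the limit = 7.

Final answer: 7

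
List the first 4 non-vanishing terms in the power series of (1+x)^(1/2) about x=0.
x^3/16 - x^2/8 + x/2 + 1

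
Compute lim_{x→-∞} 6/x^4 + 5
Evaluate the dominant behaviour as x → -∞; each term tends to a finite value or vanishes.
Limit = 5.

Final answer: 5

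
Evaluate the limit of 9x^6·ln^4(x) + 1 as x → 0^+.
The product is a 0·∞ indeterminate form at x → 0⁺.
Rewrite the product as 9·ln^4(x) / x^(-6) and apply L'Hôpital, or use the standard hierarchy x^(-6) ≫ |ln x|^4 as x → 0⁺.
The indeterminate product → 0, so the limit = 1.

Final answer: 1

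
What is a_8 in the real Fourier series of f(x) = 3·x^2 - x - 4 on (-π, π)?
a_8 = (1/π) ∫_{-π}^{π} f(x)·cos(8x) dx.
Evaluate the integral (use parity and integration by parts as needed): a_8 = 3/16.

Final answer: 3/16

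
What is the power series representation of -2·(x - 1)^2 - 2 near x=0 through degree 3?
-2·x^2 + 4·x - 4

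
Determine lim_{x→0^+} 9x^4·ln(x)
This is a 0·∞ indeterminate form at x → 0⁺.
Rewrite the product as 9·ln(x) / x^(-4) and apply L'Hôpital, or use the standard hierarchy x^(-4) ≫ |ln x| as x → 0⁺.
The indeterminate product → 0, so the limit = 0.

Final answer: 0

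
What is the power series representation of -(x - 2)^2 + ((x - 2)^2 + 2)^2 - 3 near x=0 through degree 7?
x^4 - 8·x^3 + 27·x^2 - 44·x + 29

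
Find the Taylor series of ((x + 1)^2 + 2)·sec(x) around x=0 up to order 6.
37·x^6/80 + 5·x^5/12 + 9·x^4/8 + x^3 + 5·x^2/2 + 2·x + 3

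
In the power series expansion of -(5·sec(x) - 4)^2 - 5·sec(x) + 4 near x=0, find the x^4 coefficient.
Expand to order 4: -(5·sec(x) - 4)^2 - 5·sec(x) + 4 = -75·x^4/8 - 15·x^2/2 - 2 + O(x^5).
The coefficient of x^4 is -75/8.

Final answer: -75/8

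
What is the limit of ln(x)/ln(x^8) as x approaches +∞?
This is an ∞/∞ indeterminate form as x → +∞.
Write ln(x^8) = 8·ln(x), reducing the quotient to 1/8.
Limit = 1/8.

Final answer: 1/8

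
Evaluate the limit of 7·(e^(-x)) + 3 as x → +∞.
Evaluate the dominant behaviour as x → +∞; each term tends to a finite value or vanishes.
Limit = 3.

Final answer: 3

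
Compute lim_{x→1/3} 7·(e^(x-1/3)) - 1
Direct substitution at x = 1/3 gives 6.

Final answer: 6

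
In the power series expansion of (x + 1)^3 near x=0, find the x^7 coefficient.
Expand to order 7: (x + 1)^3 = x^3 + 3·x^2 + 3·x + 1 + O(x^8).
The coefficient of x^7 is 0.

Final answer: 0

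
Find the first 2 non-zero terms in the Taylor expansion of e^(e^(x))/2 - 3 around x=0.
e·x/2 - 3 + e/2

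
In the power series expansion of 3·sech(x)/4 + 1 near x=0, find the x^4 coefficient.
Expand to order 4: 3·sech(x)/4 + 1 = 5·x^4/32 - 3·x^2/8 + 7/4 + O(x^5).
The coefficient of x^4 is 5/32.

Final answer: 5/32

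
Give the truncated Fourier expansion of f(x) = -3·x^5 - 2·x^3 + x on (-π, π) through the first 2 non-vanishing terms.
(-694 - 6·π^4 + 116·π^2)·sin(x) + (-13·π^2 + 37/2 + 3·π^4)·sin(2·x)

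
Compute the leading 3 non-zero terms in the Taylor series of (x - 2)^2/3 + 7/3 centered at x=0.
x^2/3 - 4·x/3 + 11/3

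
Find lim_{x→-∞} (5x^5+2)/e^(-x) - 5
The quotient is an ∞/∞ indeterminate form as x → -∞.
Compare growth rates of the dominant terms (exponentials ≫ polynomials ≫ logarithms), or apply L'Hôpital's rule; the quotient → 0.
Adding the constant: 0 - 5 = -5. Limit = -5.

Final answer: -5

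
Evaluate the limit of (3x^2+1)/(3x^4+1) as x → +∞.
This is an ∞/∞ indeterminate form as x → +∞.
Divide numerator and denominator by x^4 and let the lower-order terms vanish; the numerator's degree 2 is below the denominator's degree 4, so the quotient → 0.
Limit = 0.

Final answer: 0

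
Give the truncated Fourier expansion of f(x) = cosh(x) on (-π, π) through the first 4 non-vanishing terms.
-cos(x)·sinh(π)/π + 2·cos(2·x)·sinh(π)/(5·π) - cos(3·x)·sinh(π)/(5·π) + sinh(π)/π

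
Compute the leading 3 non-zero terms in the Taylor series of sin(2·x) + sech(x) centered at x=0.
-x^2/2 + 2·x + 1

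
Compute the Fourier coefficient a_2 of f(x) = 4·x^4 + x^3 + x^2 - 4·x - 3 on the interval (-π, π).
a_2 = (1/π) ∫_{-π}^{π} f(x)·cos(2x) dx.
Evaluate the integral (use parity and integration by parts as needed): a_2 = -11 + 8·π^2.

Final answer: -11 + 8·π^2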